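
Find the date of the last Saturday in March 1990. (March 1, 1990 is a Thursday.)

March 1990 begins on a Thursday, so the first Saturday is March 3 (2 days later).
March 1990 has 31 days. Adding weeks: 3, 10, 17, 24, 31 — the last one ≤ 31 is the 31st.

March 31, 1990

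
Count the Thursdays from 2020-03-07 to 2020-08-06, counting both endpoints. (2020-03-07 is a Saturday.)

22

2020-03-07 is a Saturday; the first Thursday on or after it is 2020-03-12 (5 days later).
From 2020-03-12 to 2020-08-06: 19 + 30 + 31 + 30 + 31 + 6 = 147 days (rest of March, April, May, June, July, August).
147 ÷ 7 = 21 full weeks with remainder 0, so 21 more Thursdays after the first → 22.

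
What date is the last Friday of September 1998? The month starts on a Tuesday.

September 1998 begins on a Tuesday, so the first Friday is September 4 (3 days later).
September 1998 has 30 days. Adding weeks: 4, 11, 18, 25 — the last one ≤ 30 is the 25th.

1998-09-25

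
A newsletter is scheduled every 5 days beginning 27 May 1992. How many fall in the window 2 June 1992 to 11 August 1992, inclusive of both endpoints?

14

Occurrences land 5·i days after 27 May 1992 for i = 0, 1, 2, …
2 June 1992 is 6 days after the start; 6 ÷ 5 = 1 remainder 1; since the remainder is 1, round up to i = 2. First occurrence in the window: #3 on 6 June 1992 (2×5 = 10 days in).
11 August 1992 is 76 days after the start; 76 ÷ 5 = 15 remainder 1. Last occurrence in the window: #16 on 10 August 1992.
Occurrences #3 through #16: 14 in total.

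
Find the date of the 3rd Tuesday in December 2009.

December 15, 2009

The first Tuesday of December 2009 is December 1.
The 3rd Tuesday is 2 weeks later: 1 + 14 = 15.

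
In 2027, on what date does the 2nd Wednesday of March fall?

The first Wednesday of March 2027 is March 3.
The 2nd Wednesday is 1 weeks later: 3 + 7 = 10.

10 March 2027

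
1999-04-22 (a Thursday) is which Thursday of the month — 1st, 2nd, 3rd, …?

Day 22 falls in week ⌈22/7⌉ of the month.
Days 1–7 hold the 1st Thursday, 8–14 the 2nd, 15–21 the 3rd, 22–28 the 4th, 29–31 the 5th.
22 is in the range for the 4th.

4th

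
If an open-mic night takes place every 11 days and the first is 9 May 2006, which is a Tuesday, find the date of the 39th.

1 July 2007

The 39th occurrence is 38 intervals after the first: 38 × 11 = 418 days after 9 May 2006.
May has 31 days — 22 days to the end of May leaves 396.
June has 30 days (366 left).
July has 31 days (335 left).
August has 31 days (304 left).
September has 30 days (274 left).
October has 31 days (243 left).
November has 30 days (213 left).
December has 31 days (182 left).
January has 31 days (151 left).
February has 28 days (123 left).
March has 31 days (92 left).
April has 30 days (62 left).
May has 31 days (31 left).
June has 30 days (1 left).
1 day into July → 1 July 2007.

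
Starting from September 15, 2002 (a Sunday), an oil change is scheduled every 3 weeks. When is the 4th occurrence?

November 17, 2002

The 4th occurrence is 3 intervals after the first: 3 × 21 = 63 days after September 15, 2002.
September has 30 days — 15 days to the end of September leaves 48.
October has 31 days (17 left).
17 days into November → November 17, 2002.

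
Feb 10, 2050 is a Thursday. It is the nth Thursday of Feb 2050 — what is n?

Day 10 falls in week ⌈10/7⌉ of the month.
Days 1–7 hold the 1st Thursday, 8–14 the 2nd, 15–21 the 3rd, 22–28 the 4th, 29–31 the 5th.
10 is in the range for the 2nd.

2nd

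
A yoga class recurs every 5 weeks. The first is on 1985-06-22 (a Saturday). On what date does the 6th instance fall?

1985-12-14

The 6th occurrence is 5 intervals after the first: 5 × 35 = 175 days after 1985-06-22.
June has 30 days — 8 days to the end of June leaves 167.
July has 31 days (136 left).
August has 31 days (105 left).
September has 30 days (75 left).
October has 31 days (44 left).
November has 30 days (14 left).
14 days into December → 1985-12-14.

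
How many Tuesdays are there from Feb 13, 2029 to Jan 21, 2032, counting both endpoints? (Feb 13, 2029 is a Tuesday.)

154

Feb 13, 2029 is a Tuesday; the first Tuesday on or after it is Feb 13, 2029.
From Feb 13, 2029 to Jan 21, 2032: 321 + 365 + 365 + 21 = 1072 days (rest of 2029, 2030, 2031, to Jan 21, 2032 in 2032).
1072 ÷ 7 = 153 full weeks with remainder 1, so 153 more Tuesdays after the first → 154.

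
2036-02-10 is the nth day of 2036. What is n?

41

Days in months before February: 31 = 31.
Plus 10 days into February → day 41.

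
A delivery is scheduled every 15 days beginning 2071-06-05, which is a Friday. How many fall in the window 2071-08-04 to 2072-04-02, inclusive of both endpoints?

17

Occurrences land 15·i days after 2071-06-05 for i = 0, 1, 2, …
2071-08-04 is 60 days after the start; 60 ÷ 15 = 4 remainder 0. First occurrence in the window: #5 on 2071-08-04 (4×15 = 60 days in).
2072-04-02 is 302 days after the start; 302 ÷ 15 = 20 remainder 2. Last occurrence in the window: #21 on 2072-03-31.
Occurrences #5 through #21: 17 in total.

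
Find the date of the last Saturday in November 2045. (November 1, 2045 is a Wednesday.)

November 2045 begins on a Wednesday, so the first Saturday is November 4 (3 days later).
November 2045 has 30 days. Adding weeks: 4, 11, 18, 25 — the last one ≤ 30 is the 25th.

25 November 2045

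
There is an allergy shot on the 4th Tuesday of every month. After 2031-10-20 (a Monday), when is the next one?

2031-10-28

October 2031 starts on a Wednesday; its first Tuesday is the 7th, so the 4th Tuesday is the 28th — 2031-10-28.
2031-10-28 is after 2031-10-20, so that is the next one.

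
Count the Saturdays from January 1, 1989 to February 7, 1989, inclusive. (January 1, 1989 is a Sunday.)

5

January 1, 1989 is a Sunday; the first Saturday on or after it is January 7, 1989 (6 days later).
From January 7, 1989 to February 7, 1989: 24 + 7 = 31 days (rest of January, February).
31 ÷ 7 = 4 full weeks with remainder 3, so 4 more Saturdays after the first → 5.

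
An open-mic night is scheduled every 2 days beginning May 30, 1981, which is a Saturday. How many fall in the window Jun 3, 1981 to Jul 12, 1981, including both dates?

Occurrences land 2·i days after May 30, 1981 for i = 0, 1, 2, …
Jun 3, 1981 is 4 days after the start; 4 ÷ 2 = 2 remainder 0. First occurrence in the window: #3 on Jun 3, 1981 (2×2 = 4 days in).
Jul 12, 1981 is 43 days after the start; 43 ÷ 2 = 21 remainder 1. Last occurrence in the window: #22 on Jul 11, 1981.
Occurrences #3 through #22: 20 in total.

20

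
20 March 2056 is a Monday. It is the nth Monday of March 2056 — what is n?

3rd

Day 20 falls in week ⌈20/7⌉ of the month.
Days 1–7 hold the 1st Monday, 8–14 the 2nd, 15–21 the 3rd, 22–28 the 4th, 29–31 the 5th.
20 is in the range for the 3rd.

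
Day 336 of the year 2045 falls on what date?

Dec 2, 2045

Jan has 31 days (336 − 31 = 305 remain).
Feb has 28 days (305 − 28 = 277 remain).
Mar has 31 days (277 − 31 = 246 remain).
Apr has 30 days (246 − 30 = 216 remain).
May has 31 days (216 − 31 = 185 remain).
Jun has 30 days (185 − 30 = 155 remain).
Jul has 31 days (155 − 31 = 124 remain).
Aug has 31 days (124 − 31 = 93 remain).
Sep has 30 days (93 − 30 = 63 remain).
Oct has 31 days (63 − 31 = 32 remain).
Nov has 30 days (32 − 30 = 2 remain).
2 into Dec → Dec 2.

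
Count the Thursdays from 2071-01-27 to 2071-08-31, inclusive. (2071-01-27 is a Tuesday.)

2071-01-27 is a Tuesday; the first Thursday on or after it is 2071-01-29 (2 days later).
From 2071-01-29 to 2071-08-31: 2 + 28 + 31 + 30 + 31 + 30 + 31 + 31 = 214 days (rest of January, February, March, April, May, June, July, August).
214 ÷ 7 = 30 full weeks with remainder 4, so 30 more Thursdays after the first → 31.

31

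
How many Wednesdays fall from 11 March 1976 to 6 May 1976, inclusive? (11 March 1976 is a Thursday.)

11 March 1976 is a Thursday; the first Wednesday on or after it is 17 March 1976 (6 days later).
From 17 March 1976 to 6 May 1976: 14 + 30 + 6 = 50 days (rest of March, April, May).
50 ÷ 7 = 7 full weeks with remainder 1, so 7 more Wednesdays after the first → 8.

8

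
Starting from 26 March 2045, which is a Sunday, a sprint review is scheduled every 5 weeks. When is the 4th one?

The 4th occurrence is 3 intervals after the first: 3 × 35 = 105 days after 26 March 2045.
March has 31 days — 5 days to the end of March leaves 100.
April has 30 days (70 left).
May has 31 days (39 left).
June has 30 days (9 left).
9 days into July → 9 July 2045.

9 July 2045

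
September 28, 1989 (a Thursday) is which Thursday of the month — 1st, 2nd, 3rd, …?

4th

Day 28 falls in week ⌈28/7⌉ of the month.
Days 1–7 hold the 1st Thursday, 8–14 the 2nd, 15–21 the 3rd, 22–28 the 4th, 29–31 the 5th.
28 is in the range for the 4th.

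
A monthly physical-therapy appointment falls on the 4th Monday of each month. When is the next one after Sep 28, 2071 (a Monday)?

Oct 26, 2071

Sep 2071 starts on a Tuesday; its first Monday is the 7th, so the 4th Monday is the 28th — Sep 28, 2071.
That is not after Sep 28, 2071, so look at Oct 2071.
Oct 2071 starts on a Thursday; its first Monday is the 5th, so the 4th Monday is the 26th — Oct 26, 2071.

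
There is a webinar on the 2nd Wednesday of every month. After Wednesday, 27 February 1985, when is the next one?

13 March 1985

February 1985 starts on a Friday; its first Wednesday is the 6th, so the 2nd Wednesday is the 13th — 13 February 1985.
That is not after 27 February 1985, so look at March 1985.
March 1985 starts on a Friday; its first Wednesday is the 6th, so the 2nd Wednesday is the 13th — 13 March 1985.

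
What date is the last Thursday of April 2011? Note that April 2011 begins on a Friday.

2011-04-28

April 2011 begins on a Friday, so the first Thursday is April 7 (6 days later).
April 2011 has 30 days. Adding weeks: 7, 14, 21, 28 — the last one ≤ 30 is the 28th.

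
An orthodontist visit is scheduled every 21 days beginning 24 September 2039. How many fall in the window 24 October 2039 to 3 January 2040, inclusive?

Occurrences land 21·i days after 24 September 2039 for i = 0, 1, 2, …
24 October 2039 is 30 days after the start; 30 ÷ 21 = 1 remainder 9; since the remainder is 9, round up to i = 2. First occurrence in the window: #3 on 5 November 2039 (2×21 = 42 days in).
3 January 2040 is 101 days after the start; 101 ÷ 21 = 4 remainder 17. Last occurrence in the window: #5 on 17 December 2039.
Occurrences #3 through #5: 3 in total.

3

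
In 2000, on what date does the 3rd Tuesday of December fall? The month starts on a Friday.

2000-12-19

December 2000 begins on a Friday, so the first Tuesday is December 5 (4 days later).
The 3rd Tuesday is 2 weeks later: 5 + 14 = 19.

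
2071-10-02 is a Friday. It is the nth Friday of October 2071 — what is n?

Day 2 falls in week ⌈2/7⌉ of the month.
Days 1–7 hold the 1st Friday, 8–14 the 2nd, 15–21 the 3rd, 22–28 the 4th, 29–31 the 5th.
2 is in the range for the 1st.

1st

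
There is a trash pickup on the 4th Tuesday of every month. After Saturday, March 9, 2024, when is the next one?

March 2024 starts on a Friday; its first Tuesday is the 5th, so the 4th Tuesday is the 26th — March 26, 2024.
March 26, 2024 is after March 9, 2024, so that is the next one.

March 26, 2024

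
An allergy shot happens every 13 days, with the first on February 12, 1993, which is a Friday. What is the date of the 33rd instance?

April 4, 1994

The 33rd occurrence is 32 intervals after the first: 32 × 13 = 416 days after February 12, 1993.
February has 28 days — 16 days to the end of February leaves 400.
March has 31 days (369 left).
April has 30 days (339 left).
May has 31 days (308 left).
June has 30 days (278 left).
July has 31 days (247 left).
August has 31 days (216 left).
September has 30 days (186 left).
October has 31 days (155 left).
November has 30 days (125 left).
December has 31 days (94 left).
January has 31 days (63 left).
February has 28 days (35 left).
March has 31 days (4 left).
4 days into April → April 4, 1994.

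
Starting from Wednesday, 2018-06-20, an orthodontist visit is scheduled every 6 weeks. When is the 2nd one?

The 2nd occurrence is 1 interval after the first: 1 × 42 = 42 days after 2018-06-20.
June has 30 days — 10 days to the end of June leaves 32.
July has 31 days (1 left).
1 day into August → 2018-08-01.

2018-08-01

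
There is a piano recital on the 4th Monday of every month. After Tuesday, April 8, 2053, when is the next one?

April 2053 starts on a Tuesday; its first Monday is the 7th, so the 4th Monday is the 28th — April 28, 2053.
April 28, 2053 is after April 8, 2053, so that is the next one.

April 28, 2053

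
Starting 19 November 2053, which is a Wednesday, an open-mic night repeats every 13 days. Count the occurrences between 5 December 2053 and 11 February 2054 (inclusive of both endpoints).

5

Occurrences land 13·i days after 19 November 2053 for i = 0, 1, 2, …
5 December 2053 is 16 days after the start; 16 ÷ 13 = 1 remainder 3; since the remainder is 3, round up to i = 2. First occurrence in the window: #3 on 15 December 2053 (2×13 = 26 days in).
11 February 2054 is 84 days after the start; 84 ÷ 13 = 6 remainder 6. Last occurrence in the window: #7 on 5 February 2054.
Occurrences #3 through #7: 5 in total.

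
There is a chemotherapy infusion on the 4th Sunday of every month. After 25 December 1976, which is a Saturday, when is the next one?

26 December 1976

December 1976 starts on a Wednesday; its first Sunday is the 5th, so the 4th Sunday is the 26th — 26 December 1976.
26 December 1976 is after 25 December 1976, so that is the next one.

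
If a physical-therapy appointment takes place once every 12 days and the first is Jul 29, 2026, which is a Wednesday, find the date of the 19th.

Mar 2, 2027

The 19th occurrence is 18 intervals after the first: 18 × 12 = 216 days after Jul 29, 2026.
Jul has 31 days — 2 days to the end of Jul leaves 214.
Aug has 31 days (183 left).
Sep has 30 days (153 left).
Oct has 31 days (122 left).
Nov has 30 days (92 left).
Dec has 31 days (61 left).
Jan has 31 days (30 left).
Feb has 28 days (2 left).
2 days into Mar → Mar 2, 2027.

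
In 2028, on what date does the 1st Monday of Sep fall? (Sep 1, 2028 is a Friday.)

Sep 4, 2028

Sep 2028 begins on a Friday, so the first Monday is Sep 4 (3 days later).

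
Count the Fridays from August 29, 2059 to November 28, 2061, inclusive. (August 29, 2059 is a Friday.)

118

August 29, 2059 is a Friday; the first Friday on or after it is August 29, 2059.
From August 29, 2059 to November 28, 2061: 124 + 366 + 332 = 822 days (rest of 2059, 2060, to November 28, 2061 in 2061).
822 ÷ 7 = 117 full weeks with remainder 3, so 117 more Fridays after the first → 118.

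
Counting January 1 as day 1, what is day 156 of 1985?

June 5, 1985

January has 31 days (156 − 31 = 125 remain).
February has 28 days (125 − 28 = 97 remain).
March has 31 days (97 − 31 = 66 remain).
April has 30 days (66 − 30 = 36 remain).
May has 31 days (36 − 31 = 5 remain).
5 into June → June 5.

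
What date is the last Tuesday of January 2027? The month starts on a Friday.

January 2027 begins on a Friday, so the first Tuesday is January 5 (4 days later).
January 2027 has 31 days. Adding weeks: 5, 12, 19, 26 — the last one ≤ 31 is the 26th.

26 January 2027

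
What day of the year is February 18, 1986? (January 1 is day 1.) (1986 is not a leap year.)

Days in months before February: 31 = 31.
Plus 18 days into February → day 49.

49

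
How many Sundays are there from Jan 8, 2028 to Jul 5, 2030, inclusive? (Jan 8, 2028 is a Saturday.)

Jan 8, 2028 is a Saturday; the first Sunday on or after it is Jan 9, 2028 (1 day later).
From Jan 9, 2028 to Jul 5, 2030: 357 + 365 + 186 = 908 days (rest of 2028, 2029, to Jul 5, 2030 in 2030).
908 ÷ 7 = 129 full weeks with remainder 5, so 129 more Sundays after the first → 130.

130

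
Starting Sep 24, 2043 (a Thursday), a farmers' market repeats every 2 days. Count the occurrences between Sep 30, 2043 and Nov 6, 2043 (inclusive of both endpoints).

Occurrences land 2·i days after Sep 24, 2043 for i = 0, 1, 2, …
Sep 30, 2043 is 6 days after the start; 6 ÷ 2 = 3 remainder 0. First occurrence in the window: #4 on Sep 30, 2043 (3×2 = 6 days in).
Nov 6, 2043 is 43 days after the start; 43 ÷ 2 = 21 remainder 1. Last occurrence in the window: #22 on Nov 5, 2043.
Occurrences #4 through #22: 19 in total.

19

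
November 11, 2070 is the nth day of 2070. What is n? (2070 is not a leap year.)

315

Days in months before November: 31 + 28 + 31 + 30 + 31 + 30 + 31 + 31 + 30 + 31 = 304.
Plus 11 days into November → day 315.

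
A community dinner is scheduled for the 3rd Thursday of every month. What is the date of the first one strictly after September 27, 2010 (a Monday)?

October 21, 2010

September 2010 starts on a Wednesday; its first Thursday is the 2nd, so the 3rd Thursday is the 16th — September 16, 2010.
That is not after September 27, 2010, so look at October 2010.
October 2010 starts on a Friday; its first Thursday is the 7th, so the 3rd Thursday is the 21st — October 21, 2010.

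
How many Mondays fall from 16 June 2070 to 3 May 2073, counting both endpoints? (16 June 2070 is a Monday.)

151

16 June 2070 is a Monday; the first Monday on or after it is 16 June 2070.
From 16 June 2070 to 3 May 2073: 198 + 365 + 366 + 123 = 1052 days (rest of 2070, 2071, 2072, to 3 May 2073 in 2073).
1052 ÷ 7 = 150 full weeks with remainder 2, so 150 more Mondays after the first → 151.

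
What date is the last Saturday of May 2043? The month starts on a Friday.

May 2043 begins on a Friday, so the first Saturday is May 2 (1 day later).
May 2043 has 31 days. Adding weeks: 2, 9, 16, 23, 30 — the last one ≤ 31 is the 30th.

2043-05-30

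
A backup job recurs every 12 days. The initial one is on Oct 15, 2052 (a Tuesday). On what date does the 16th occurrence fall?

Apr 13, 2053

The 16th occurrence is 15 intervals after the first: 15 × 12 = 180 days after Oct 15, 2052.
Oct has 31 days — 16 days to the end of Oct leaves 164.
Nov has 30 days (134 left).
Dec has 31 days (103 left).
Jan has 31 days (72 left).
Feb has 28 days (44 left).
Mar has 31 days (13 left).
13 days into Apr → Apr 13, 2053.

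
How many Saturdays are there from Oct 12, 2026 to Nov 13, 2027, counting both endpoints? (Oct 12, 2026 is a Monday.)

Oct 12, 2026 is a Monday; the first Saturday on or after it is Oct 17, 2026 (5 days later).
From Oct 17, 2026 to Nov 13, 2027: 75 + 317 = 392 days (rest of 2026, to Nov 13, 2027 in 2027).
392 ÷ 7 = 56 full weeks with remainder 0, so 56 more Saturdays after the first → 57.

57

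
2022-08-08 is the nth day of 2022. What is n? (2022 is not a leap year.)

220

Days in months before August: 31 + 28 + 31 + 30 + 31 + 30 + 31 = 212.
Plus 8 days into August → day 220.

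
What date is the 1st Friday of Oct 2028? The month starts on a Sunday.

Oct 2028 begins on a Sunday, so the first Friday is Oct 6 (5 days later).

Oct 6, 2028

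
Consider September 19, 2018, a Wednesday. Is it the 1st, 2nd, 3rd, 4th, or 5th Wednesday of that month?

3rd

Day 19 falls in week ⌈19/7⌉ of the month.
Days 1–7 hold the 1st Wednesday, 8–14 the 2nd, 15–21 the 3rd, 22–28 the 4th, 29–31 the 5th.
19 is in the range for the 3rd.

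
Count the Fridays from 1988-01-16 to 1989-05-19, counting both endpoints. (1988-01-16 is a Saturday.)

1988-01-16 is a Saturday; the first Friday on or after it is 1988-01-22 (6 days later).
From 1988-01-22 to 1989-05-19: 344 + 139 = 483 days (rest of 1988, to 1989-05-19 in 1989).
483 ÷ 7 = 69 full weeks with remainder 0, so 69 more Fridays after the first → 70.

70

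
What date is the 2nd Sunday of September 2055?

September 12, 2055

The first Sunday of September 2055 is September 5.
The 2nd Sunday is 1 weeks later: 5 + 7 = 12.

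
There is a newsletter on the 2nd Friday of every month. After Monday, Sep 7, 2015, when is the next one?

Sep 2015 starts on a Tuesday; its first Friday is the 4th, so the 2nd Friday is the 11th — Sep 11, 2015.
Sep 11, 2015 is after Sep 7, 2015, so that is the next one.

Sep 11, 2015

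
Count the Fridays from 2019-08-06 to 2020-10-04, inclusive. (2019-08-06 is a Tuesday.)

61

2019-08-06 is a Tuesday; the first Friday on or after it is 2019-08-09 (3 days later).
From 2019-08-09 to 2020-10-04: 144 + 278 = 422 days (rest of 2019, to 2020-10-04 in 2020).
422 ÷ 7 = 60 full weeks with remainder 2, so 60 more Fridays after the first → 61.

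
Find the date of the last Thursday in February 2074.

22 February 2074

February 2074 begins on a Thursday, so the first Thursday is February 1.
February 2074 has 28 days. Adding weeks: 1, 8, 15, 22 — the last one ≤ 28 is the 22nd.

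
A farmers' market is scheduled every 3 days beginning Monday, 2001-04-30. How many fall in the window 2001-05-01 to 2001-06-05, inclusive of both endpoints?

Occurrences land 3·i days after 2001-04-30 for i = 0, 1, 2, …
2001-05-01 is 1 day after the start; 1 ÷ 3 = 0 remainder 1; since the remainder is 1, round up to i = 1. First occurrence in the window: #2 on 2001-05-03 (1×3 = 3 days in).
2001-06-05 is 36 days after the start; 36 ÷ 3 = 12 remainder 0. Last occurrence in the window: #13 on 2001-06-05.
Occurrences #2 through #13: 12 in total.

12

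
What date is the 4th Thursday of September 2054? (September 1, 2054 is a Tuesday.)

September 24, 2054

September 2054 begins on a Tuesday, so the first Thursday is September 3 (2 days later).
The 4th Thursday is 3 weeks later: 3 + 21 = 24.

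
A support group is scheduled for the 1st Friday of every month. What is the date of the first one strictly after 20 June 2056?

June 2056 starts on a Thursday, so its 1st Friday is 2 June 2056 (1 day in).
That is not after 20 June 2056, so look at July 2056.
July 2056 starts on a Saturday, so its 1st Friday is 7 July 2056 (6 days in).

7 July 2056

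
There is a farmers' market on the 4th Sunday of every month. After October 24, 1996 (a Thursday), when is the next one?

October 1996 starts on a Tuesday; its first Sunday is the 6th, so the 4th Sunday is the 27th — October 27, 1996.
October 27, 1996 is after October 24, 1996, so that is the next one.

October 27, 1996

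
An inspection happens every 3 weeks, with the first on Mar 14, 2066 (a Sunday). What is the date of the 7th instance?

The 7th occurrence is 6 intervals after the first: 6 × 21 = 126 days after Mar 14, 2066.
Mar has 31 days — 17 days to the end of Mar leaves 109.
Apr has 30 days (79 left).
May has 31 days (48 left).
Jun has 30 days (18 left).
18 days into Jul → Jul 18, 2066.

Jul 18, 2066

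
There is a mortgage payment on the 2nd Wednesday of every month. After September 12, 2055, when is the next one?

October 13, 2055

September 2055 starts on a Wednesday; its first Wednesday is the 1st, so the 2nd Wednesday is the 8th — September 8, 2055.
That is not after September 12, 2055, so look at October 2055.
October 2055 starts on a Friday; its first Wednesday is the 6th, so the 2nd Wednesday is the 13th — October 13, 2055.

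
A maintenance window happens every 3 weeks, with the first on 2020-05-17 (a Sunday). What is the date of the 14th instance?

The 14th occurrence is 13 intervals after the first: 13 × 21 = 273 days after 2020-05-17.
May has 31 days — 14 days to the end of May leaves 259.
June has 30 days (229 left).
July has 31 days (198 left).
August has 31 days (167 left).
September has 30 days (137 left).
October has 31 days (106 left).
November has 30 days (76 left).
December has 31 days (45 left).
January has 31 days (14 left).
14 days into February → 2021-02-14.

2021-02-14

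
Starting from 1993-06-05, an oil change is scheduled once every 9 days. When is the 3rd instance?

The 3rd occurrence is 2 intervals after the first: 2 × 9 = 18 days after 1993-06-05.
18 days later is 1993-06-23.

1993-06-23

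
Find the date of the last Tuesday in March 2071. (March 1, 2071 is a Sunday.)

2071-03-31

March 2071 begins on a Sunday, so the first Tuesday is March 3 (2 days later).
March 2071 has 31 days. Adding weeks: 3, 10, 17, 24, 31 — the last one ≤ 31 is the 31st.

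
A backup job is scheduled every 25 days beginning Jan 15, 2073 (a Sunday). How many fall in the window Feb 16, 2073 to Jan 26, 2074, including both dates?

Occurrences land 25·i days after Jan 15, 2073 for i = 0, 1, 2, …
Feb 16, 2073 is 32 days after the start; 32 ÷ 25 = 1 remainder 7; since the remainder is 7, round up to i = 2. First occurrence in the window: #3 on Mar 6, 2073 (2×25 = 50 days in).
Jan 26, 2074 is 376 days after the start; 376 ÷ 25 = 15 remainder 1. Last occurrence in the window: #16 on Jan 25, 2074.
Occurrences #3 through #16: 14 in total.

14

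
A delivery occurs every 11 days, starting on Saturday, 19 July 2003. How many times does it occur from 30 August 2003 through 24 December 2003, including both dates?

11

Occurrences land 11·i days after 19 July 2003 for i = 0, 1, 2, …
30 August 2003 is 42 days after the start; 42 ÷ 11 = 3 remainder 9; since the remainder is 9, round up to i = 4. First occurrence in the window: #5 on 1 September 2003 (4×11 = 44 days in).
24 December 2003 is 158 days after the start; 158 ÷ 11 = 14 remainder 4. Last occurrence in the window: #15 on 20 December 2003.
Occurrences #5 through #15: 11 in total.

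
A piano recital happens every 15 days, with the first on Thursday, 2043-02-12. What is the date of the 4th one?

The 4th occurrence is 3 intervals after the first: 3 × 15 = 45 days after 2043-02-12.
February has 28 days — 16 days to the end of February leaves 29.
29 days into March → 2043-03-29.

2043-03-29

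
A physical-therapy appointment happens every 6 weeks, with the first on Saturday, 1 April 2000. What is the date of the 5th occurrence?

The 5th occurrence is 4 intervals after the first: 4 × 42 = 168 days after 1 April 2000.
April has 30 days — 29 days to the end of April leaves 139.
May has 31 days (108 left).
June has 30 days (78 left).
July has 31 days (47 left).
August has 31 days (16 left).
16 days into September → 16 September 2000.

16 September 2000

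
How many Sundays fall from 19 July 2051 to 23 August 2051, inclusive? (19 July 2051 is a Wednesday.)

5

19 July 2051 is a Wednesday; the first Sunday on or after it is 23 July 2051 (4 days later).
From 23 July 2051 to 23 August 2051: 8 + 23 = 31 days (rest of July, August).
31 ÷ 7 = 4 full weeks with remainder 3, so 4 more Sundays after the first → 5.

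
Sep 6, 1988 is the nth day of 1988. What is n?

250

Days in months before Sep: 31 + 29 + 31 + 30 + 31 + 30 + 31 + 31 = 244.
Plus 6 days into Sep → day 250.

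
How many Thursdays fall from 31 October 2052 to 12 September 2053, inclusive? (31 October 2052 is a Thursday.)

46

31 October 2052 is a Thursday; the first Thursday on or after it is 31 October 2052.
From 31 October 2052 to 12 September 2053: 61 + 255 = 316 days (rest of 2052, to 12 September 2053 in 2053).
316 ÷ 7 = 45 full weeks with remainder 1, so 45 more Thursdays after the first → 46.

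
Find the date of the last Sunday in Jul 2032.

Jul 25, 2032

The first Sunday of Jul 2032 is Jul 4.
Jul 2032 has 31 days. Adding weeks: 4, 11, 18, 25 — the last one ≤ 31 is the 25th.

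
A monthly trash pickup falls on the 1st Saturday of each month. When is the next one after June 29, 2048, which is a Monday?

June 2048 starts on a Monday, so its 1st Saturday is June 6, 2048 (5 days in).
That is not after June 29, 2048, so look at July 2048.
July 2048 starts on a Wednesday, so its 1st Saturday is July 4, 2048 (3 days in).

July 4, 2048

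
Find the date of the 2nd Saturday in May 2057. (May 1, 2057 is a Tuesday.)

May 2057 begins on a Tuesday, so the first Saturday is May 5 (4 days later).
The 2nd Saturday is 1 weeks later: 5 + 7 = 12.

May 12, 2057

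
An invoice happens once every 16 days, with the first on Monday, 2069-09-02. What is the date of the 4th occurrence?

The 4th occurrence is 3 intervals after the first: 3 × 16 = 48 days after 2069-09-02.
September has 30 days — 28 days to the end of September leaves 20.
20 days into October → 2069-10-20.

2069-10-20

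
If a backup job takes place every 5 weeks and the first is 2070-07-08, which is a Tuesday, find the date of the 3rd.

The 3rd occurrence is 2 intervals after the first: 2 × 35 = 70 days after 2070-07-08.
July has 31 days — 23 days to the end of July leaves 47.
August has 31 days (16 left).
16 days into September → 2070-09-16.

2070-09-16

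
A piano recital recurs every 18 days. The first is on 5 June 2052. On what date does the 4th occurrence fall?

The 4th occurrence is 3 intervals after the first: 3 × 18 = 54 days after 5 June 2052.
June has 30 days — 25 days to the end of June leaves 29.
29 days into July → 29 July 2052.

29 July 2052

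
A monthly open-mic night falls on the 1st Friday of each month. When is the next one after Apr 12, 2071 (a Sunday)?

Apr 2071 starts on a Wednesday, so its 1st Friday is Apr 3, 2071 (2 days in).
That is not after Apr 12, 2071, so look at May 2071.
May 2071 starts on a Friday, so its 1st Friday is May 1, 2071.

May 1, 2071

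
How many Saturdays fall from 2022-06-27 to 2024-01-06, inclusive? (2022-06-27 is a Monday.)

2022-06-27 is a Monday; the first Saturday on or after it is 2022-07-02 (5 days later).
From 2022-07-02 to 2024-01-06: 182 + 365 + 6 = 553 days (rest of 2022, 2023, to 2024-01-06 in 2024).
553 ÷ 7 = 79 full weeks with remainder 0, so 79 more Saturdays after the first → 80.

80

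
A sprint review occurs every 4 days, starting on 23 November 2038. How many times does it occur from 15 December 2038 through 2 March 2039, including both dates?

19

Occurrences land 4·i days after 23 November 2038 for i = 0, 1, 2, …
15 December 2038 is 22 days after the start; 22 ÷ 4 = 5 remainder 2; since the remainder is 2, round up to i = 6. First occurrence in the window: #7 on 17 December 2038 (6×4 = 24 days in).
2 March 2039 is 99 days after the start; 99 ÷ 4 = 24 remainder 3. Last occurrence in the window: #25 on 27 February 2039.
Occurrences #7 through #25: 19 in total.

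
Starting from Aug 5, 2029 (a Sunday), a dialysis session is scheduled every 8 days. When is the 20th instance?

The 20th occurrence is 19 intervals after the first: 19 × 8 = 152 days after Aug 5, 2029.
Aug has 31 days — 26 days to the end of Aug leaves 126.
Sep has 30 days (96 left).
Oct has 31 days (65 left).
Nov has 30 days (35 left).
Dec has 31 days (4 left).
4 days into Jan → Jan 4, 2030.

Jan 4, 2030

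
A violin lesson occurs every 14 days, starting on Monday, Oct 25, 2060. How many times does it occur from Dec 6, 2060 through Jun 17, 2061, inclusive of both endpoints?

Occurrences land 14·i days after Oct 25, 2060 for i = 0, 1, 2, …
Dec 6, 2060 is 42 days after the start; 42 ÷ 14 = 3 remainder 0. First occurrence in the window: #4 on Dec 6, 2060 (3×14 = 42 days in).
Jun 17, 2061 is 235 days after the start; 235 ÷ 14 = 16 remainder 11. Last occurrence in the window: #17 on Jun 6, 2061.
Occurrences #4 through #17: 14 in total.

14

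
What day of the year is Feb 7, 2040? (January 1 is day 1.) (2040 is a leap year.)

38

Days in months before Feb: 31 = 31.
Plus 7 days into Feb → day 38.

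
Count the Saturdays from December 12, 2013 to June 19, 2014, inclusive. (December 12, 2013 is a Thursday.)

December 12, 2013 is a Thursday; the first Saturday on or after it is December 14, 2013 (2 days later).
From December 14, 2013 to June 19, 2014: 17 + 31 + 28 + 31 + 30 + 31 + 19 = 187 days (rest of December, January, February, March, April, May, June).
187 ÷ 7 = 26 full weeks with remainder 5, so 26 more Saturdays after the first → 27.

27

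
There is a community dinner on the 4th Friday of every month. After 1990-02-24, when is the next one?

1990-03-23

February 1990 starts on a Thursday; its first Friday is the 2nd, so the 4th Friday is the 23rd — 1990-02-23.
That is not after 1990-02-24, so look at March 1990.
March 1990 starts on a Thursday; its first Friday is the 2nd, so the 4th Friday is the 23rd — 1990-03-23.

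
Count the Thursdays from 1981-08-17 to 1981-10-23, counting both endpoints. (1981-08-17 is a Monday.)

10

1981-08-17 is a Monday; the first Thursday on or after it is 1981-08-20 (3 days later).
From 1981-08-20 to 1981-10-23: 11 + 30 + 23 = 64 days (rest of August, September, October).
64 ÷ 7 = 9 full weeks with remainder 1, so 9 more Thursdays after the first → 10.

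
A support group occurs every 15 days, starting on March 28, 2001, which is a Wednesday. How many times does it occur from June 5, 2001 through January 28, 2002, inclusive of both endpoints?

16

Occurrences land 15·i days after March 28, 2001 for i = 0, 1, 2, …
June 5, 2001 is 69 days after the start; 69 ÷ 15 = 4 remainder 9; since the remainder is 9, round up to i = 5. First occurrence in the window: #6 on June 11, 2001 (5×15 = 75 days in).
January 28, 2002 is 306 days after the start; 306 ÷ 15 = 20 remainder 6. Last occurrence in the window: #21 on January 22, 2002.
Occurrences #6 through #21: 16 in total.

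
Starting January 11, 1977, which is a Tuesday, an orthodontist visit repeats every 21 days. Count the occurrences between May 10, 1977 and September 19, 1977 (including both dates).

Occurrences land 21·i days after January 11, 1977 for i = 0, 1, 2, …
May 10, 1977 is 119 days after the start; 119 ÷ 21 = 5 remainder 14; since the remainder is 14, round up to i = 6. First occurrence in the window: #7 on May 17, 1977 (6×21 = 126 days in).
September 19, 1977 is 251 days after the start; 251 ÷ 21 = 11 remainder 20. Last occurrence in the window: #12 on August 30, 1977.
Occurrences #7 through #12: 6 in total.

6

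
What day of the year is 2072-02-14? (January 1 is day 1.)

Days in months before February: 31 = 31.
Plus 14 days into February → day 45.

45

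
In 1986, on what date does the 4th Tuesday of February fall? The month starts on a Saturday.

25 February 1986

February 1986 begins on a Saturday, so the first Tuesday is February 4 (3 days later).
The 4th Tuesday is 3 weeks later: 4 + 21 = 25.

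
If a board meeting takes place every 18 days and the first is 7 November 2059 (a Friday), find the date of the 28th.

7 March 2061

The 28th occurrence is 27 intervals after the first: 27 × 18 = 486 days after 7 November 2059.
November has 30 days — 23 days to the end of November leaves 463.
From end of November to end of 2059 is 31 days (432 left).
2060 has 366 days (66 left).
January has 31 days (35 left).
February has 28 days (7 left).
7 days into March → 7 March 2061.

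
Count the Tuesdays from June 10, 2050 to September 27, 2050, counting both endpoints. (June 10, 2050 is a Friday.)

16

June 10, 2050 is a Friday; the first Tuesday on or after it is June 14, 2050 (4 days later).
From June 14, 2050 to September 27, 2050: 16 + 31 + 31 + 27 = 105 days (rest of June, July, August, September).
105 ÷ 7 = 15 full weeks with remainder 0, so 15 more Tuesdays after the first → 16.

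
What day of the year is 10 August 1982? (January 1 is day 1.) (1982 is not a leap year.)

222

Days in months before August: 31 + 28 + 31 + 30 + 31 + 30 + 31 = 212.
Plus 10 days into August → day 222.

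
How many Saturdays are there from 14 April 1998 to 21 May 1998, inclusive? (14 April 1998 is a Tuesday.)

5

14 April 1998 is a Tuesday; the first Saturday on or after it is 18 April 1998 (4 days later).
From 18 April 1998 to 21 May 1998: 12 + 21 = 33 days (rest of April, May).
33 ÷ 7 = 4 full weeks with remainder 5, so 4 more Saturdays after the first → 5.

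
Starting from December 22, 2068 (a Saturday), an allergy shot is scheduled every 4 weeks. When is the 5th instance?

April 13, 2069

The 5th occurrence is 4 intervals after the first: 4 × 28 = 112 days after December 22, 2068.
December has 31 days — 9 days to the end of December leaves 103.
January has 31 days (72 left).
February has 28 days (44 left).
March has 31 days (13 left).
13 days into April → April 13, 2069.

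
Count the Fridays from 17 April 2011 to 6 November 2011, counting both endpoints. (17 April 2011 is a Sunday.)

17 April 2011 is a Sunday; the first Friday on or after it is 22 April 2011 (5 days later).
From 22 April 2011 to 6 November 2011: 8 + 31 + 30 + 31 + 31 + 30 + 31 + 6 = 198 days (rest of April, May, June, July, August, September, October, November).
198 ÷ 7 = 28 full weeks with remainder 2, so 28 more Fridays after the first → 29.

29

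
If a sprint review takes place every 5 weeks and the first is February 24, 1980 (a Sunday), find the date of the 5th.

The 5th occurrence is 4 intervals after the first: 4 × 35 = 140 days after February 24, 1980.
February has 29 days — 5 days to the end of February leaves 135.
March has 31 days (104 left).
April has 30 days (74 left).
May has 31 days (43 left).
June has 30 days (13 left).
13 days into July → July 13, 1980.

July 13, 1980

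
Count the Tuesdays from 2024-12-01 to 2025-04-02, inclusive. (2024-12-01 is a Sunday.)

2024-12-01 is a Sunday; the first Tuesday on or after it is 2024-12-03 (2 days later).
From 2024-12-03 to 2025-04-02: 28 + 31 + 28 + 31 + 2 = 120 days (rest of December, January, February, March, April).
120 ÷ 7 = 17 full weeks with remainder 1, so 17 more Tuesdays after the first → 18.

18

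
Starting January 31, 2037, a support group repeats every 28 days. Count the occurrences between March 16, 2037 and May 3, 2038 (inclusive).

Occurrences land 28·i days after January 31, 2037 for i = 0, 1, 2, …
March 16, 2037 is 44 days after the start; 44 ÷ 28 = 1 remainder 16; since the remainder is 16, round up to i = 2. First occurrence in the window: #3 on March 28, 2037 (2×28 = 56 days in).
May 3, 2038 is 457 days after the start; 457 ÷ 28 = 16 remainder 9. Last occurrence in the window: #17 on April 24, 2038.
Occurrences #3 through #17: 15 in total.

15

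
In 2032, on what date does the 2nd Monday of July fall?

The first Monday of July 2032 is July 5.
The 2nd Monday is 1 weeks later: 5 + 7 = 12.

July 12, 2032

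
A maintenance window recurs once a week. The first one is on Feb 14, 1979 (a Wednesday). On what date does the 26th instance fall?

Aug 8, 1979

The 26th occurrence is 25 intervals after the first: 25 × 7 = 175 days after Feb 14, 1979.
Feb has 28 days — 14 days to the end of Feb leaves 161.
Mar has 31 days (130 left).
Apr has 30 days (100 left).
May has 31 days (69 left).
Jun has 30 days (39 left).
Jul has 31 days (8 left).
8 days into Aug → Aug 8, 1979.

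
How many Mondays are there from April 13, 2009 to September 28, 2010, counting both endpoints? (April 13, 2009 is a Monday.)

April 13, 2009 is a Monday; the first Monday on or after it is April 13, 2009.
From April 13, 2009 to September 28, 2010: 262 + 271 = 533 days (rest of 2009, to September 28, 2010 in 2010).
533 ÷ 7 = 76 full weeks with remainder 1, so 76 more Mondays after the first → 77.

77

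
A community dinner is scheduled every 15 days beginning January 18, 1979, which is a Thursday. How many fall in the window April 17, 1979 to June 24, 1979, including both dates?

5

Occurrences land 15·i days after January 18, 1979 for i = 0, 1, 2, …
April 17, 1979 is 89 days after the start; 89 ÷ 15 = 5 remainder 14; since the remainder is 14, round up to i = 6. First occurrence in the window: #7 on April 18, 1979 (6×15 = 90 days in).
June 24, 1979 is 157 days after the start; 157 ÷ 15 = 10 remainder 7. Last occurrence in the window: #11 on June 17, 1979.
Occurrences #7 through #11: 5 in total.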